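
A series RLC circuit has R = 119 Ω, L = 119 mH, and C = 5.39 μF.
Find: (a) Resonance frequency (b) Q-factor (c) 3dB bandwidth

Step 1 — Resonance: ω₀ = 1/√(LC) = 1/√(0.119·5.39e-06) = 1249 rad/s.
Step 2 — f₀ = ω₀/(2π) = 198.7 Hz.
Step 3 — Series Q: Q = ω₀L/R = 1249·0.119/119 = 1.249.
Step 4 — Bandwidth: Δω = ω₀/Q = 1000 rad/s; BW = Δω/(2π) = 159.2 Hz.

(a) f₀ = 198.7 Hz  (b) Q = 1.249  (c) BW = 159.2 Hz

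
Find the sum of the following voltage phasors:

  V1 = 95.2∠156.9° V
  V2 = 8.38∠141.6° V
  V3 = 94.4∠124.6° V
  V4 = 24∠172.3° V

Step 1 — Convert each phasor to rectangular form:
  V1 = 95.2·(cos(156.9°) + j·sin(156.9°)) = -87.57 + j37.35 V
  V2 = 8.38·(cos(141.6°) + j·sin(141.6°)) = -6.567 + j5.205 V
  V3 = 94.4·(cos(124.6°) + j·sin(124.6°)) = -53.6 + j77.7 V
  V4 = 24·(cos(172.3°) + j·sin(172.3°)) = -23.78 + j3.216 V
Step 2 — Sum components: V_total = -171.5 + j123.5 V.
Step 3 — Convert to polar: |V_total| = 211.3 V, ∠V_total = 144.3°.

V_total = 211.3∠144.3° V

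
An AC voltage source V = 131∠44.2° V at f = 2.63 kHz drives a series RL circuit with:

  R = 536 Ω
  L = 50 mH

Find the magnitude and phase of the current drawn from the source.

Step 1 — Angular frequency: ω = 2π·f = 2π·2630 = 1.652e+04 rad/s.
Step 2 — Component impedances:
  R: Z = R = 536 Ω
  L: Z = jωL = j·1.652e+04·0.05 = 0 + j826.2 Ω
Step 3 — Series combination: Z_total = R + L = 536 + j826.2 Ω = 984.9∠57.0° Ω.
Step 4 — Source phasor: V = 131∠44.2° V = 93.92 + j91.33 V.
Step 5 — Ohm's law: I = V / Z_total = (93.92 + j91.33) / (536 + j826.2) = 0.1297 - j0.02953 A.
Step 6 — Convert to polar: |I| = 0.133 A, ∠I = -12.8°.

I = 0.133∠-12.8° A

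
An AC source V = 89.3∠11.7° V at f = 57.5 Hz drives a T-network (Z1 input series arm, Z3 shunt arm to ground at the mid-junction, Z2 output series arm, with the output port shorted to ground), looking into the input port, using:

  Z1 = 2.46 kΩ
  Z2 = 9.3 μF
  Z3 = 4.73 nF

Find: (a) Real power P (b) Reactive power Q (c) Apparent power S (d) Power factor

Step 1 — Angular frequency: ω = 2π·f = 2π·57.5 = 361.3 rad/s.
Step 2 — Component impedances:
  Z1: Z = R = 2460 Ω
  Z2: Z = 1/(jωC) = -j/(ω·C) = 0 - j297.6 Ω
  Z3: Z = 1/(jωC) = -j/(ω·C) = 0 - j5.852e+05 Ω
Step 3 — With the output port shorted to ground, the output series arm Z2 runs from the junction to ground; the shunt arm Z3 also runs from the junction to ground. They appear in parallel: Z3 || Z2 = 0 - j297.5 Ω.
Step 4 — Series with input arm Z1: Z_in = Z1 + (Z3 || Z2) = 2460 - j297.5 Ω = 2478∠-6.9° Ω.
Step 5 — Source phasor: V = 89.3∠11.7° V = 87.44 + j18.11 V.
Step 6 — Current: I = V / Z = 0.03416 + j0.01149 A = 0.03604∠18.6° A.
Step 7 — Complex power: S = V·I* = 3.195 - j0.3863 VA.
Step 8 — Real power: P = Re(S) = 3.195 W.
Step 9 — Reactive power: Q = Im(S) = -0.3863 VAR.
Step 10 — Apparent power: |S| = 3.218 VA.
Step 11 — Power factor: PF = P/|S| = 0.9928 (leading).

(a) P = 3.195 W  (b) Q = -0.3863 VAR  (c) S = 3.218 VA  (d) PF = 0.9928 (leading)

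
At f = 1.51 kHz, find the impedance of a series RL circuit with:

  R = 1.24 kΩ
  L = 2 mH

Step 1 — Angular frequency: ω = 2π·f = 2π·1510 = 9488 rad/s.
Step 2 — Component impedances:
  R: Z = R = 1240 Ω
  L: Z = jωL = j·9488·0.002 = 0 + j18.98 Ω
Step 3 — Series combination: Z_total = R + L = 1240 + j18.98 Ω = 1240∠0.9° Ω.

Z = 1240 + j18.98 Ω = 1240∠0.9° Ω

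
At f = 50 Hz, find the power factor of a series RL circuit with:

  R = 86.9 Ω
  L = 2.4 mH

Step 1 — Angular frequency: ω = 2π·f = 2π·50 = 314.2 rad/s.
Step 2 — Component impedances:
  R: Z = R = 86.9 Ω
  L: Z = jωL = j·314.2·0.0024 = 0 + j0.754 Ω
Step 3 — Series combination: Z_total = R + L = 86.9 + j0.754 Ω = 86.9∠0.5° Ω.
Step 4 — Power factor: PF = cos(φ) = Re(Z)/|Z| = 86.9/86.9 = 1.
Step 5 — Type: Im(Z) = 0.754 ⇒ lagging (phase φ = 0.5°).

PF = 1 (lagging, φ = 0.5°)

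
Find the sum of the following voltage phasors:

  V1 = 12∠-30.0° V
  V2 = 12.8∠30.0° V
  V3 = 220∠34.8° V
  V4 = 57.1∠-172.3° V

Step 1 — Convert each phasor to rectangular form:
  V1 = 12·(cos(-30.0°) + j·sin(-30.0°)) = 10.39 - j6 V
  V2 = 12.8·(cos(30.0°) + j·sin(30.0°)) = 11.09 + j6.4 V
  V3 = 220·(cos(34.8°) + j·sin(34.8°)) = 180.7 + j125.6 V
  V4 = 57.1·(cos(-172.3°) + j·sin(-172.3°)) = -56.59 - j7.651 V
Step 2 — Sum components: V_total = 145.5 + j118.3 V.
Step 3 — Convert to polar: |V_total| = 187.6 V, ∠V_total = 39.1°.

V_total = 187.6∠39.1° V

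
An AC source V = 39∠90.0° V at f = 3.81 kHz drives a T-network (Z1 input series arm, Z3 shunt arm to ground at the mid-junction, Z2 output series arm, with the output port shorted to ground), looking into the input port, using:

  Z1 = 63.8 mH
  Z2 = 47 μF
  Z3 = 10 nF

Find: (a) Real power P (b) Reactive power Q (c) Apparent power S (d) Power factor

Step 1 — Angular frequency: ω = 2π·f = 2π·3810 = 2.394e+04 rad/s.
Step 2 — Component impedances:
  Z1: Z = jωL = j·2.394e+04·0.0638 = 0 + j1527 Ω
  Z2: Z = 1/(jωC) = -j/(ω·C) = 0 - j0.8888 Ω
  Z3: Z = 1/(jωC) = -j/(ω·C) = 0 - j4177 Ω
Step 3 — With the output port shorted to ground, the output series arm Z2 runs from the junction to ground; the shunt arm Z3 also runs from the junction to ground. They appear in parallel: Z3 || Z2 = 0 - j0.8886 Ω.
Step 4 — Series with input arm Z1: Z_in = Z1 + (Z3 || Z2) = 0 + j1526 Ω = 1526∠90.0° Ω.
Step 5 — Source phasor: V = 39∠90.0° V = 0 + j39 V.
Step 6 — Current: I = V / Z = 0.02555 A = 0.02555∠-0.0° A.
Step 7 — Complex power: S = V·I* = 0 + j0.9965 VA.
Step 8 — Real power: P = Re(S) = 0 W.
Step 9 — Reactive power: Q = Im(S) = 0.9965 VAR.
Step 10 — Apparent power: |S| = 0.9965 VA.
Step 11 — Power factor: PF = P/|S| = 0 (lagging).

(a) P = 0 W  (b) Q = 0.9965 VAR  (c) S = 0.9965 VA  (d) PF = 0 (lagging)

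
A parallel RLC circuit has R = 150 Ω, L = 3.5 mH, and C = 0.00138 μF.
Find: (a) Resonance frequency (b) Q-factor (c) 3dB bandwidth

Step 1 — Resonance: ω₀ = 1/√(LC) = 1/√(0.0035·1.38e-09) = 4.55e+05 rad/s.
Step 2 — f₀ = ω₀/(2π) = 7.242e+04 Hz.
Step 3 — Parallel Q: Q = R/(ω₀L) = 150/(4.55e+05·0.0035) = 0.09419.
Step 4 — Bandwidth: Δω = ω₀/Q = 4.831e+06 rad/s; BW = Δω/(2π) = 7.689e+05 Hz.

(a) f₀ = 7.242e+04 Hz  (b) Q = 0.09419  (c) BW = 7.689e+05 Hz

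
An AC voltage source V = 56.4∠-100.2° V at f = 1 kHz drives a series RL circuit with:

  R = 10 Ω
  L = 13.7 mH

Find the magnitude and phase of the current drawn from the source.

Step 1 — Angular frequency: ω = 2π·f = 2π·1000 = 6283 rad/s.
Step 2 — Component impedances:
  R: Z = R = 10 Ω
  L: Z = jωL = j·6283·0.0137 = 0 + j86.08 Ω
Step 3 — Series combination: Z_total = R + L = 10 + j86.08 Ω = 86.66∠83.4° Ω.
Step 4 — Source phasor: V = 56.4∠-100.2° V = -9.988 - j55.51 V.
Step 5 — Ohm's law: I = V / Z_total = (-9.988 - j55.51) / (10 + j86.08) = -0.6496 + j0.04057 A.
Step 6 — Convert to polar: |I| = 0.6508 A, ∠I = 176.4°.

I = 0.6508∠176.4° A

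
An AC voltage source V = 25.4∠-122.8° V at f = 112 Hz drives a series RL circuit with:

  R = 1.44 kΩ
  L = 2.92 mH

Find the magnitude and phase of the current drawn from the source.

Step 1 — Angular frequency: ω = 2π·f = 2π·112 = 703.7 rad/s.
Step 2 — Component impedances:
  R: Z = R = 1440 Ω
  L: Z = jωL = j·703.7·0.00292 = 0 + j2.055 Ω
Step 3 — Series combination: Z_total = R + L = 1440 + j2.055 Ω = 1440∠0.1° Ω.
Step 4 — Source phasor: V = 25.4∠-122.8° V = -13.76 - j21.35 V.
Step 5 — Ohm's law: I = V / Z_total = (-13.76 - j21.35) / (1440 + j2.055) = -0.009576 - j0.01481 A.
Step 6 — Convert to polar: |I| = 0.01764 A, ∠I = -122.9°.

I = 0.01764∠-122.9° A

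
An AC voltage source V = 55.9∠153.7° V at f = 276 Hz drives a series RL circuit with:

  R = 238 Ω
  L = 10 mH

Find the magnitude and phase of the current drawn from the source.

Step 1 — Angular frequency: ω = 2π·f = 2π·276 = 1734 rad/s.
Step 2 — Component impedances:
  R: Z = R = 238 Ω
  L: Z = jωL = j·1734·0.01 = 0 + j17.34 Ω
Step 3 — Series combination: Z_total = R + L = 238 + j17.34 Ω = 238.6∠4.2° Ω.
Step 4 — Source phasor: V = 55.9∠153.7° V = -50.11 + j24.77 V.
Step 5 — Ohm's law: I = V / Z_total = (-50.11 + j24.77) / (238 + j17.34) = -0.2019 + j0.1188 A.
Step 6 — Convert to polar: |I| = 0.2343 A, ∠I = 149.5°.

I = 0.2343∠149.5° A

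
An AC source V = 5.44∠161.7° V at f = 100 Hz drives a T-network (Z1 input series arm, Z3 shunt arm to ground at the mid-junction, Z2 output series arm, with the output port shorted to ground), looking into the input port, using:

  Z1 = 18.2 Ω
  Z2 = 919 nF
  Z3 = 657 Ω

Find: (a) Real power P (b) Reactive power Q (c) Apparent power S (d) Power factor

Step 1 — Angular frequency: ω = 2π·f = 2π·100 = 628.3 rad/s.
Step 2 — Component impedances:
  Z1: Z = R = 18.2 Ω
  Z2: Z = 1/(jωC) = -j/(ω·C) = 0 - j1732 Ω
  Z3: Z = R = 657 Ω
Step 3 — With the output port shorted to ground, the output series arm Z2 runs from the junction to ground; the shunt arm Z3 also runs from the junction to ground. They appear in parallel: Z3 || Z2 = 574.3 - j217.9 Ω.
Step 4 — Series with input arm Z1: Z_in = Z1 + (Z3 || Z2) = 592.5 - j217.9 Ω = 631.3∠-20.2° Ω.
Step 5 — Source phasor: V = 5.44∠161.7° V = -5.165 + j1.708 V.
Step 6 — Current: I = V / Z = -0.008612 - j0.0002841 A = 0.008617∠-178.1° A.
Step 7 — Complex power: S = V·I* = 0.04399 - j0.01618 VA.
Step 8 — Real power: P = Re(S) = 0.04399 W.
Step 9 — Reactive power: Q = Im(S) = -0.01618 VAR.
Step 10 — Apparent power: |S| = 0.04687 VA.
Step 11 — Power factor: PF = P/|S| = 0.9386 (leading).

(a) P = 0.04399 W  (b) Q = -0.01618 VAR  (c) S = 0.04687 VA  (d) PF = 0.9386 (leading)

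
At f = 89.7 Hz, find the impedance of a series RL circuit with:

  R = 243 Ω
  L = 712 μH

Step 1 — Angular frequency: ω = 2π·f = 2π·89.7 = 563.6 rad/s.
Step 2 — Component impedances:
  R: Z = R = 243 Ω
  L: Z = jωL = j·563.6·0.000712 = 0 + j0.4013 Ω
Step 3 — Series combination: Z_total = R + L = 243 + j0.4013 Ω = 243∠0.1° Ω.

Z = 243 + j0.4013 Ω = 243∠0.1° Ω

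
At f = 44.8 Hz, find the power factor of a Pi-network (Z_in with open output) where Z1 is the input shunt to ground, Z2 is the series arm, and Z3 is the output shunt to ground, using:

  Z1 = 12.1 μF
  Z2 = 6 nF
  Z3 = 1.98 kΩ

Step 1 — Angular frequency: ω = 2π·f = 2π·44.8 = 281.5 rad/s.
Step 2 — Component impedances:
  Z1: Z = 1/(jωC) = -j/(ω·C) = 0 - j293.6 Ω
  Z2: Z = 1/(jωC) = -j/(ω·C) = 0 - j5.921e+05 Ω
  Z3: Z = R = 1980 Ω
Step 3 — With open output, the series arm Z2 and the output shunt Z3 appear in series to ground: Z2 + Z3 = 1980 - j5.921e+05 Ω.
Step 4 — Parallel with input shunt Z1: Z_in = Z1 || (Z2 + Z3) = 0.0004864 - j293.5 Ω = 293.5∠-90.0° Ω.
Step 5 — Power factor: PF = cos(φ) = Re(Z)/|Z| = 0.0004864/293.5 = 1.657e-06.
Step 6 — Type: Im(Z) = -293.5 ⇒ leading (phase φ = -90.0°).

PF = 1.657e-06 (leading, φ = -90.0°)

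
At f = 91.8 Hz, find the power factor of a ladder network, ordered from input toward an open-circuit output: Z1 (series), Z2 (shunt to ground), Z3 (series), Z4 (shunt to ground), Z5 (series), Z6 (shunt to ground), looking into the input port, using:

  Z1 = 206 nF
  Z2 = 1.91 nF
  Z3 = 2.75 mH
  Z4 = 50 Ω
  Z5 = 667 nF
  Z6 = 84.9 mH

Step 1 — Angular frequency: ω = 2π·f = 2π·91.8 = 576.8 rad/s.
Step 2 — Component impedances:
  Z1: Z = 1/(jωC) = -j/(ω·C) = 0 - j8416 Ω
  Z2: Z = 1/(jωC) = -j/(ω·C) = 0 - j9.077e+05 Ω
  Z3: Z = jωL = j·576.8·0.00275 = 0 + j1.586 Ω
  Z4: Z = R = 50 Ω
  Z5: Z = 1/(jωC) = -j/(ω·C) = 0 - j2599 Ω
  Z6: Z = jωL = j·576.8·0.0849 = 0 + j48.97 Ω
Step 3 — Ladder network (open output): work backward from the far end, alternating series and parallel combinations. Z_in = 49.98 - j8415 Ω = 8416∠-89.7° Ω.
Step 4 — Power factor: PF = cos(φ) = Re(Z)/|Z| = 49.98/8416 = 0.005939.
Step 5 — Type: Im(Z) = -8415 ⇒ leading (phase φ = -89.7°).

PF = 0.005939 (leading, φ = -89.7°)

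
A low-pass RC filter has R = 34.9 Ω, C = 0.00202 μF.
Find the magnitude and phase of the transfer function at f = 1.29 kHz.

Step 1 — Angular frequency: ω = 2π·1290 = 8105 rad/s.
Step 2 — Transfer function: H(jω) = 1/(1 + jωRC).
Step 3 — Denominator: 1 + jωRC = 1 + j·8105·34.9·2.02e-09 = 1 + j0.0005714.
Step 4 — H = 1 - j0.0005714.
Step 5 — Magnitude: |H| = 1 (-0.0 dB); phase: φ = -0.0°.

|H| = 1 (-0.0 dB), φ = -0.0°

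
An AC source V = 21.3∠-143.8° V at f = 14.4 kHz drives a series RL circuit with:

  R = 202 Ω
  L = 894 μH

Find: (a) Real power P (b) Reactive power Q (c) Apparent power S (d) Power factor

Step 1 — Angular frequency: ω = 2π·f = 2π·1.44e+04 = 9.048e+04 rad/s.
Step 2 — Component impedances:
  R: Z = R = 202 Ω
  L: Z = jωL = j·9.048e+04·0.000894 = 0 + j80.89 Ω
Step 3 — Series combination: Z_total = R + L = 202 + j80.89 Ω = 217.6∠21.8° Ω.
Step 4 — Source phasor: V = 21.3∠-143.8° V = -17.19 - j12.58 V.
Step 5 — Current: I = V / Z = -0.09482 - j0.02431 A = 0.09789∠-165.6° A.
Step 6 — Complex power: S = V·I* = 1.936 + j0.7751 VA.
Step 7 — Real power: P = Re(S) = 1.936 W.
Step 8 — Reactive power: Q = Im(S) = 0.7751 VAR.
Step 9 — Apparent power: |S| = 2.085 VA.
Step 10 — Power factor: PF = P/|S| = 0.9283 (lagging).

(a) P = 1.936 W  (b) Q = 0.7751 VAR  (c) S = 2.085 VA  (d) PF = 0.9283 (lagging)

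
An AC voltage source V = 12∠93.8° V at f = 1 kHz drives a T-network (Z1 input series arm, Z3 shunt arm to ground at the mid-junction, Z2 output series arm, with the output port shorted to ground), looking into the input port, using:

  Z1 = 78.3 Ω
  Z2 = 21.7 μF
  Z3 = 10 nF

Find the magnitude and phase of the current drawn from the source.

Step 1 — Angular frequency: ω = 2π·f = 2π·1000 = 6283 rad/s.
Step 2 — Component impedances:
  Z1: Z = R = 78.3 Ω
  Z2: Z = 1/(jωC) = -j/(ω·C) = 0 - j7.334 Ω
  Z3: Z = 1/(jωC) = -j/(ω·C) = 0 - j1.592e+04 Ω
Step 3 — With the output port shorted to ground, the output series arm Z2 runs from the junction to ground; the shunt arm Z3 also runs from the junction to ground. They appear in parallel: Z3 || Z2 = 0 - j7.331 Ω.
Step 4 — Series with input arm Z1: Z_in = Z1 + (Z3 || Z2) = 78.3 - j7.331 Ω = 78.64∠-5.3° Ω.
Step 5 — Source phasor: V = 12∠93.8° V = -0.7953 + j11.97 V.
Step 6 — Ohm's law: I = V / Z_total = (-0.7953 + j11.97) / (78.3 - j7.331) = -0.02426 + j0.1506 A.
Step 7 — Convert to polar: |I| = 0.1526 A, ∠I = 99.1°.

I = 0.1526∠99.1° A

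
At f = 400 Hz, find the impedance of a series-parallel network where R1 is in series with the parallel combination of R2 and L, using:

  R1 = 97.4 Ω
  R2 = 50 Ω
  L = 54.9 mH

Step 1 — Angular frequency: ω = 2π·f = 2π·400 = 2513 rad/s.
Step 2 — Component impedances:
  R1: Z = R = 97.4 Ω
  R2: Z = R = 50 Ω
  L: Z = jωL = j·2513·0.0549 = 0 + j138 Ω
Step 3 — Parallel branch: R2 || L = 1/(1/R2 + 1/L) = 44.2 + j16.02 Ω.
Step 4 — Series with R1: Z_total = R1 + (R2 || L) = 141.6 + j16.02 Ω = 142.5∠6.5° Ω.

Z = 141.6 + j16.02 Ω = 142.5∠6.5° Ω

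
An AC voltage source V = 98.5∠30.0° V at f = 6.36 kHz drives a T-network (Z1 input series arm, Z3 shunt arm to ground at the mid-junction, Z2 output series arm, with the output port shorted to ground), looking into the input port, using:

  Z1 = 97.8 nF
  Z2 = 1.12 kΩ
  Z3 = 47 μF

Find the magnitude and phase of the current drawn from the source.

Step 1 — Angular frequency: ω = 2π·f = 2π·6360 = 3.996e+04 rad/s.
Step 2 — Component impedances:
  Z1: Z = 1/(jωC) = -j/(ω·C) = 0 - j255.9 Ω
  Z2: Z = R = 1120 Ω
  Z3: Z = 1/(jωC) = -j/(ω·C) = 0 - j0.5324 Ω
Step 3 — With the output port shorted to ground, the output series arm Z2 runs from the junction to ground; the shunt arm Z3 also runs from the junction to ground. They appear in parallel: Z3 || Z2 = 0.0002531 - j0.5324 Ω.
Step 4 — Series with input arm Z1: Z_in = Z1 + (Z3 || Z2) = 0.0002531 - j256.4 Ω = 256.4∠-90.0° Ω.
Step 5 — Source phasor: V = 98.5∠30.0° V = 85.3 + j49.25 V.
Step 6 — Ohm's law: I = V / Z_total = (85.3 + j49.25) / (0.0002531 - j256.4) = -0.1921 + j0.3327 A.
Step 7 — Convert to polar: |I| = 0.3842 A, ∠I = 120.0°.

I = 0.3842∠120.0° A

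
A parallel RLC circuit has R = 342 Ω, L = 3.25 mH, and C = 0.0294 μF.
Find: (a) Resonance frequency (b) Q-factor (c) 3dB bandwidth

Step 1 — Resonance: ω₀ = 1/√(LC) = 1/√(0.00325·2.94e-08) = 1.023e+05 rad/s.
Step 2 — f₀ = ω₀/(2π) = 1.628e+04 Hz.
Step 3 — Parallel Q: Q = R/(ω₀L) = 342/(1.023e+05·0.00325) = 1.029.
Step 4 — Bandwidth: Δω = ω₀/Q = 9.945e+04 rad/s; BW = Δω/(2π) = 1.583e+04 Hz.

(a) f₀ = 1.628e+04 Hz  (b) Q = 1.029  (c) BW = 1.583e+04 Hz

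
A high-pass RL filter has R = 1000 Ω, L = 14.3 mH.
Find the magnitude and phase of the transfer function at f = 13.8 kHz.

Step 1 — Angular frequency: ω = 2π·1.38e+04 = 8.671e+04 rad/s.
Step 2 — Transfer function: H(jω) = jωL/(R + jωL).
Step 3 — Numerator jωL = j·1240; denominator R + jωL = 1000 + j1240.
Step 4 — H = 0.6059 + j0.4887.
Step 5 — Magnitude: |H| = 0.7784 (-2.2 dB); phase: φ = 38.9°.

|H| = 0.7784 (-2.2 dB), φ = 38.9°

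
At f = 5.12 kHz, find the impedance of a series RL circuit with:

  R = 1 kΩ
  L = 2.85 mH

Step 1 — Angular frequency: ω = 2π·f = 2π·5120 = 3.217e+04 rad/s.
Step 2 — Component impedances:
  R: Z = R = 1000 Ω
  L: Z = jωL = j·3.217e+04·0.00285 = 0 + j91.68 Ω
Step 3 — Series combination: Z_total = R + L = 1000 + j91.68 Ω = 1004∠5.2° Ω.

Z = 1000 + j91.68 Ω = 1004∠5.2° Ω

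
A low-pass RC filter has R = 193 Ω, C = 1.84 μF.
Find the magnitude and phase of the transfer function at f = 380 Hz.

Step 1 — Angular frequency: ω = 2π·380 = 2388 rad/s.
Step 2 — Transfer function: H(jω) = 1/(1 + jωRC).
Step 3 — Denominator: 1 + jωRC = 1 + j·2388·193·1.84e-06 = 1 + j0.8479.
Step 4 — H = 0.5818 - j0.4933.
Step 5 — Magnitude: |H| = 0.7627 (-2.4 dB); phase: φ = -40.3°.

|H| = 0.7627 (-2.4 dB), φ = -40.3°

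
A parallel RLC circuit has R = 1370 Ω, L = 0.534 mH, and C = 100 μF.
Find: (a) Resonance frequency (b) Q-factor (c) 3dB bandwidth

Step 1 — Resonance: ω₀ = 1/√(LC) = 1/√(0.000534·0.0001) = 4327 rad/s.
Step 2 — f₀ = ω₀/(2π) = 688.7 Hz.
Step 3 — Parallel Q: Q = R/(ω₀L) = 1370/(4327·0.000534) = 592.9.
Step 4 — Bandwidth: Δω = ω₀/Q = 7.299 rad/s; BW = Δω/(2π) = 1.162 Hz.

(a) f₀ = 688.7 Hz  (b) Q = 592.9  (c) BW = 1.162 Hz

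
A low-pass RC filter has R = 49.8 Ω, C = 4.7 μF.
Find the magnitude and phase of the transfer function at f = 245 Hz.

Step 1 — Angular frequency: ω = 2π·245 = 1539 rad/s.
Step 2 — Transfer function: H(jω) = 1/(1 + jωRC).
Step 3 — Denominator: 1 + jωRC = 1 + j·1539·49.8·4.7e-06 = 1 + j0.3603.
Step 4 — H = 0.8851 - j0.3189.
Step 5 — Magnitude: |H| = 0.9408 (-0.5 dB); phase: φ = -19.8°.

|H| = 0.9408 (-0.5 dB), φ = -19.8°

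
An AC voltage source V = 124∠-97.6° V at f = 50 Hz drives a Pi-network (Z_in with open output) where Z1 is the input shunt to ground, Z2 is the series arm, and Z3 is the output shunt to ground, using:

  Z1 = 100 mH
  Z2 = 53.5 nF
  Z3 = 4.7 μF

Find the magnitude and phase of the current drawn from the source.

Step 1 — Angular frequency: ω = 2π·f = 2π·50 = 314.2 rad/s.
Step 2 — Component impedances:
  Z1: Z = jωL = j·314.2·0.1 = 0 + j31.42 Ω
  Z2: Z = 1/(jωC) = -j/(ω·C) = 0 - j5.95e+04 Ω
  Z3: Z = 1/(jωC) = -j/(ω·C) = 0 - j677.3 Ω
Step 3 — With open output, the series arm Z2 and the output shunt Z3 appear in series to ground: Z2 + Z3 = 0 - j6.017e+04 Ω.
Step 4 — Parallel with input shunt Z1: Z_in = Z1 || (Z2 + Z3) = 0 + j31.43 Ω = 31.43∠90.0° Ω.
Step 5 — Source phasor: V = 124∠-97.6° V = -16.4 - j122.9 V.
Step 6 — Ohm's law: I = V / Z_total = (-16.4 - j122.9) / (0 + j31.43) = -3.91 + j0.5217 A.
Step 7 — Convert to polar: |I| = 3.945 A, ∠I = 172.4°.

I = 3.945∠172.4° A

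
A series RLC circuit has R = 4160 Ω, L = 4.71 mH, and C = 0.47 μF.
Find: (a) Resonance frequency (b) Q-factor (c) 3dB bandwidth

Step 1 — Resonance condition Im(Z)=0 gives ω₀ = 1/√(LC).
Step 2 — ω₀ = 1/√(0.00471·4.7e-07) = 2.125e+04 rad/s.
Step 3 — f₀ = ω₀/(2π) = 3383 Hz.
Step 4 — Series Q: Q = ω₀L/R = 2.125e+04·0.00471/4160 = 0.02406.
Step 5 — 3dB bandwidth: Δω = ω₀/Q = 8.832e+05 rad/s; BW = Δω/(2π) = 1.406e+05 Hz.

(a) f₀ = 3383 Hz  (b) Q = 0.02406  (c) BW = 1.406e+05 Hz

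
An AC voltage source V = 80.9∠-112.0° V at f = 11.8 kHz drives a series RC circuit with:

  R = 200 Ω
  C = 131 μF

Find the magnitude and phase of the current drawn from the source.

Step 1 — Angular frequency: ω = 2π·f = 2π·1.18e+04 = 7.414e+04 rad/s.
Step 2 — Component impedances:
  R: Z = R = 200 Ω
  C: Z = 1/(jωC) = -j/(ω·C) = 0 - j0.103 Ω
Step 3 — Series combination: Z_total = R + C = 200 - j0.103 Ω = 200∠-0.0° Ω.
Step 4 — Source phasor: V = 80.9∠-112.0° V = -30.31 - j75.01 V.
Step 5 — Ohm's law: I = V / Z_total = (-30.31 - j75.01) / (200 - j0.103) = -0.1513 - j0.3751 A.
Step 6 — Convert to polar: |I| = 0.4045 A, ∠I = -112.0°.

I = 0.4045∠-112.0° A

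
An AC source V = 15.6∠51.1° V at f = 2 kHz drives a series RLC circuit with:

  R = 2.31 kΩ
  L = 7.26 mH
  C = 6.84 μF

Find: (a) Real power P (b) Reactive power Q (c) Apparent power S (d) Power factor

Step 1 — Angular frequency: ω = 2π·f = 2π·2000 = 1.257e+04 rad/s.
Step 2 — Component impedances:
  R: Z = R = 2310 Ω
  L: Z = jωL = j·1.257e+04·0.00726 = 0 + j91.23 Ω
  C: Z = 1/(jωC) = -j/(ω·C) = 0 - j11.63 Ω
Step 3 — Series combination: Z_total = R + L + C = 2310 + j79.6 Ω = 2311∠2.0° Ω.
Step 4 — Source phasor: V = 15.6∠51.1° V = 9.796 + j12.14 V.
Step 5 — Current: I = V / Z = 0.004417 + j0.005103 A = 0.006749∠49.1° A.
Step 6 — Complex power: S = V·I* = 0.1052 + j0.003626 VA.
Step 7 — Real power: P = Re(S) = 0.1052 W.
Step 8 — Reactive power: Q = Im(S) = 0.003626 VAR.
Step 9 — Apparent power: |S| = 0.1053 VA.
Step 10 — Power factor: PF = P/|S| = 0.9994 (lagging).

(a) P = 0.1052 W  (b) Q = 0.003626 VAR  (c) S = 0.1053 VA  (d) PF = 0.9994 (lagging)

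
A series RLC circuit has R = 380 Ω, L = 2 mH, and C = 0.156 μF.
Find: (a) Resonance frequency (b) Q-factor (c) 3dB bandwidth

Step 1 — Resonance: ω₀ = 1/√(LC) = 1/√(0.002·1.56e-07) = 5.661e+04 rad/s.
Step 2 — f₀ = ω₀/(2π) = 9010 Hz.
Step 3 — Series Q: Q = ω₀L/R = 5.661e+04·0.002/380 = 0.298.
Step 4 — Bandwidth: Δω = ω₀/Q = 1.9e+05 rad/s; BW = Δω/(2π) = 3.024e+04 Hz.

(a) f₀ = 9010 Hz  (b) Q = 0.298  (c) BW = 3.024e+04 Hz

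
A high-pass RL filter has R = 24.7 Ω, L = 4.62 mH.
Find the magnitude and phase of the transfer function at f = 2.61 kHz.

Step 1 — Angular frequency: ω = 2π·2610 = 1.64e+04 rad/s.
Step 2 — Transfer function: H(jω) = jωL/(R + jωL).
Step 3 — Numerator jωL = j·75.76; denominator R + jωL = 24.7 + j75.76.
Step 4 — H = 0.9039 + j0.2947.
Step 5 — Magnitude: |H| = 0.9508 (-0.4 dB); phase: φ = 18.1°.

|H| = 0.9508 (-0.4 dB), φ = 18.1°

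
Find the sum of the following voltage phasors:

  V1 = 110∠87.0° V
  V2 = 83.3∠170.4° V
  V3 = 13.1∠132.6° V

Step 1 — Convert each phasor to rectangular form:
  V1 = 110·(cos(87.0°) + j·sin(87.0°)) = 5.757 + j109.8 V
  V2 = 83.3·(cos(170.4°) + j·sin(170.4°)) = -82.13 + j13.89 V
  V3 = 13.1·(cos(132.6°) + j·sin(132.6°)) = -8.867 + j9.643 V
Step 2 — Sum components: V_total = -85.24 + j133.4 V.
Step 3 — Convert to polar: |V_total| = 158.3 V, ∠V_total = 122.6°.

V_total = 158.3∠122.6° V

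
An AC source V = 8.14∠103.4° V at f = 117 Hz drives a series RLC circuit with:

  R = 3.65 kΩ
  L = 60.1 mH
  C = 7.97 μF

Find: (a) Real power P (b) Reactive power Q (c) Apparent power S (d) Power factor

Step 1 — Angular frequency: ω = 2π·f = 2π·117 = 735.1 rad/s.
Step 2 — Component impedances:
  R: Z = R = 3650 Ω
  L: Z = jωL = j·735.1·0.0601 = 0 + j44.18 Ω
  C: Z = 1/(jωC) = -j/(ω·C) = 0 - j170.7 Ω
Step 3 — Series combination: Z_total = R + L + C = 3650 - j126.5 Ω = 3652∠-2.0° Ω.
Step 4 — Source phasor: V = 8.14∠103.4° V = -1.886 + j7.918 V.
Step 5 — Current: I = V / Z = -0.0005913 + j0.002149 A = 0.002229∠105.4° A.
Step 6 — Complex power: S = V·I* = 0.01813 - j0.0006284 VA.
Step 7 — Real power: P = Re(S) = 0.01813 W.
Step 8 — Reactive power: Q = Im(S) = -0.0006284 VAR.
Step 9 — Apparent power: |S| = 0.01814 VA.
Step 10 — Power factor: PF = P/|S| = 0.9994 (leading).

(a) P = 0.01813 W  (b) Q = -0.0006284 VAR  (c) S = 0.01814 VA  (d) PF = 0.9994 (leading)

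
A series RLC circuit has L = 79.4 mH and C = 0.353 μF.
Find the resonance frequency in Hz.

Step 1 — Resonance condition Im(Z)=0 gives ω₀ = 1/√(LC).
Step 2 — ω₀ = 1/√(0.0794·3.53e-07) = 5973 rad/s.
Step 3 — f₀ = ω₀/(2π) = 950.7 Hz.

f₀ = 950.7 Hz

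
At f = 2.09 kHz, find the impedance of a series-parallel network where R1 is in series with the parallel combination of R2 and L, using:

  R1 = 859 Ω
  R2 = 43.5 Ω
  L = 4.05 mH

Step 1 — Angular frequency: ω = 2π·f = 2π·2090 = 1.313e+04 rad/s.
Step 2 — Component impedances:
  R1: Z = R = 859 Ω
  R2: Z = R = 43.5 Ω
  L: Z = jωL = j·1.313e+04·0.00405 = 0 + j53.18 Ω
Step 3 — Parallel branch: R2 || L = 1/(1/R2 + 1/L) = 26.06 + j21.32 Ω.
Step 4 — Series with R1: Z_total = R1 + (R2 || L) = 885.1 + j21.32 Ω = 885.3∠1.4° Ω.

Z = 885.1 + j21.32 Ω = 885.3∠1.4° Ω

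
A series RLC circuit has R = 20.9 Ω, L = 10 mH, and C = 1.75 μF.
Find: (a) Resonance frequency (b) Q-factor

Step 1 — Resonance condition Im(Z)=0 gives ω₀ = 1/√(LC).
Step 2 — ω₀ = 1/√(0.01·1.75e-06) = 7559 rad/s.
Step 3 — f₀ = ω₀/(2π) = 1203 Hz.
Step 4 — Series Q: Q = ω₀L/R = 7559·0.01/20.9 = 3.617.

(a) f₀ = 1203 Hz  (b) Q = 3.617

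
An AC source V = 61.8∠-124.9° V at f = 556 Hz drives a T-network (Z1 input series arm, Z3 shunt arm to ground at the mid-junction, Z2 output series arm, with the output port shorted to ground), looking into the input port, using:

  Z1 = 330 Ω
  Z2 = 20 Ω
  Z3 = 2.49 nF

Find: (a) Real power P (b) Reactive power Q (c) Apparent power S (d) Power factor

Step 1 — Angular frequency: ω = 2π·f = 2π·556 = 3493 rad/s.
Step 2 — Component impedances:
  Z1: Z = R = 330 Ω
  Z2: Z = R = 20 Ω
  Z3: Z = 1/(jωC) = -j/(ω·C) = 0 - j1.15e+05 Ω
Step 3 — With the output port shorted to ground, the output series arm Z2 runs from the junction to ground; the shunt arm Z3 also runs from the junction to ground. They appear in parallel: Z3 || Z2 = 20 - j0.003479 Ω.
Step 4 — Series with input arm Z1: Z_in = Z1 + (Z3 || Z2) = 350 - j0.003479 Ω = 350∠-0.0° Ω.
Step 5 — Source phasor: V = 61.8∠-124.9° V = -35.36 - j50.69 V.
Step 6 — Current: I = V / Z = -0.101 - j0.1448 A = 0.1766∠-124.9° A.
Step 7 — Complex power: S = V·I* = 10.91 - j0.0001085 VA.
Step 8 — Real power: P = Re(S) = 10.91 W.
Step 9 — Reactive power: Q = Im(S) = -0.0001085 VAR.
Step 10 — Apparent power: |S| = 10.91 VA.
Step 11 — Power factor: PF = P/|S| = 1 (leading).

(a) P = 10.91 W  (b) Q = -0.0001085 VAR  (c) S = 10.91 VA  (d) PF = 1 (leading)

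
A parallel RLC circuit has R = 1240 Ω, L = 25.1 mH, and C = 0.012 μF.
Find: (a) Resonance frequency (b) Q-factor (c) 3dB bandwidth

Step 1 — Resonance: ω₀ = 1/√(LC) = 1/√(0.0251·1.2e-08) = 5.762e+04 rad/s.
Step 2 — f₀ = ω₀/(2π) = 9170 Hz.
Step 3 — Parallel Q: Q = R/(ω₀L) = 1240/(5.762e+04·0.0251) = 0.8574.
Step 4 — Bandwidth: Δω = ω₀/Q = 6.72e+04 rad/s; BW = Δω/(2π) = 1.07e+04 Hz.

(a) f₀ = 9170 Hz  (b) Q = 0.8574  (c) BW = 1.07e+04 Hz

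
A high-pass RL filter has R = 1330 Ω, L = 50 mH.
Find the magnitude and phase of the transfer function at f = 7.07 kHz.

Step 1 — Angular frequency: ω = 2π·7070 = 4.442e+04 rad/s.
Step 2 — Transfer function: H(jω) = jωL/(R + jωL).
Step 3 — Numerator jωL = j·2221; denominator R + jωL = 1330 + j2221.
Step 4 — H = 0.7361 + j0.4408.
Step 5 — Magnitude: |H| = 0.8579 (-1.3 dB); phase: φ = 30.9°.

|H| = 0.8579 (-1.3 dB), φ = 30.9°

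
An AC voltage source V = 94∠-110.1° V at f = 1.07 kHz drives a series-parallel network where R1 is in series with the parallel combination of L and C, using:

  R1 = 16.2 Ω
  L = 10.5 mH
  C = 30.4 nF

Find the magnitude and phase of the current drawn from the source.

Step 1 — Angular frequency: ω = 2π·f = 2π·1070 = 6723 rad/s.
Step 2 — Component impedances:
  R1: Z = R = 16.2 Ω
  L: Z = jωL = j·6723·0.0105 = 0 + j70.59 Ω
  C: Z = 1/(jωC) = -j/(ω·C) = 0 - j4893 Ω
Step 3 — Parallel branch: L || C = 1/(1/L + 1/C) = 0 + j71.62 Ω.
Step 4 — Series with R1: Z_total = R1 + (L || C) = 16.2 + j71.62 Ω = 73.43∠77.3° Ω.
Step 5 — Source phasor: V = 94∠-110.1° V = -32.3 - j88.27 V.
Step 6 — Ohm's law: I = V / Z_total = (-32.3 - j88.27) / (16.2 + j71.62) = -1.27 + j0.1639 A.
Step 7 — Convert to polar: |I| = 1.28 A, ∠I = 172.6°.

I = 1.28∠172.6° A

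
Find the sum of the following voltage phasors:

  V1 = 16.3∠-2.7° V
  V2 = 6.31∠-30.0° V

Step 1 — Convert each phasor to rectangular form:
  V1 = 16.3·(cos(-2.7°) + j·sin(-2.7°)) = 16.28 - j0.7678 V
  V2 = 6.31·(cos(-30.0°) + j·sin(-30.0°)) = 5.465 - j3.155 V
Step 2 — Sum components: V_total = 21.75 - j3.923 V.
Step 3 — Convert to polar: |V_total| = 22.1 V, ∠V_total = -10.2°.

V_total = 22.1∠-10.2° V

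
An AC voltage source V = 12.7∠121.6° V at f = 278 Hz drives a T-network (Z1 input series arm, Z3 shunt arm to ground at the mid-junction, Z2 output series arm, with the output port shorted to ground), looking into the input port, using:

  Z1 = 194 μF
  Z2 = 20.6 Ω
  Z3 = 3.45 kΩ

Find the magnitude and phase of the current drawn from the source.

Step 1 — Angular frequency: ω = 2π·f = 2π·278 = 1747 rad/s.
Step 2 — Component impedances:
  Z1: Z = 1/(jωC) = -j/(ω·C) = 0 - j2.951 Ω
  Z2: Z = R = 20.6 Ω
  Z3: Z = R = 3450 Ω
Step 3 — With the output port shorted to ground, the output series arm Z2 runs from the junction to ground; the shunt arm Z3 also runs from the junction to ground. They appear in parallel: Z3 || Z2 = 20.48 Ω.
Step 4 — Series with input arm Z1: Z_in = Z1 + (Z3 || Z2) = 20.48 - j2.951 Ω = 20.69∠-8.2° Ω.
Step 5 — Source phasor: V = 12.7∠121.6° V = -6.655 + j10.82 V.
Step 6 — Ohm's law: I = V / Z_total = (-6.655 + j10.82) / (20.48 - j2.951) = -0.3929 + j0.4716 A.
Step 7 — Convert to polar: |I| = 0.6138 A, ∠I = 129.8°.

I = 0.6138∠129.8° A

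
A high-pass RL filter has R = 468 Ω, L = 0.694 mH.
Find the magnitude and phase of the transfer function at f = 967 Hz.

Step 1 — Angular frequency: ω = 2π·967 = 6076 rad/s.
Step 2 — Transfer function: H(jω) = jωL/(R + jωL).
Step 3 — Numerator jωL = j·4.217; denominator R + jωL = 468 + j4.217.
Step 4 — H = 8.117e-05 + j0.009009.
Step 5 — Magnitude: |H| = 0.00901 (-40.9 dB); phase: φ = 89.5°.

|H| = 0.00901 (-40.9 dB), φ = 89.5°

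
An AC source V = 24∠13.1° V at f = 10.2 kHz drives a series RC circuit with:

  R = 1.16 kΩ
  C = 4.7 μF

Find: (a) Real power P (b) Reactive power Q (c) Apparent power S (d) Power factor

Step 1 — Angular frequency: ω = 2π·f = 2π·1.02e+04 = 6.409e+04 rad/s.
Step 2 — Component impedances:
  R: Z = R = 1160 Ω
  C: Z = 1/(jωC) = -j/(ω·C) = 0 - j3.32 Ω
Step 3 — Series combination: Z_total = R + C = 1160 - j3.32 Ω = 1160∠-0.2° Ω.
Step 4 — Source phasor: V = 24∠13.1° V = 23.38 + j5.44 V.
Step 5 — Current: I = V / Z = 0.02014 + j0.004747 A = 0.02069∠13.3° A.
Step 6 — Complex power: S = V·I* = 0.4965 - j0.001421 VA.
Step 7 — Real power: P = Re(S) = 0.4965 W.
Step 8 — Reactive power: Q = Im(S) = -0.001421 VAR.
Step 9 — Apparent power: |S| = 0.4965 VA.
Step 10 — Power factor: PF = P/|S| = 1 (leading).

(a) P = 0.4965 W  (b) Q = -0.001421 VAR  (c) S = 0.4965 VA  (d) PF = 1 (leading)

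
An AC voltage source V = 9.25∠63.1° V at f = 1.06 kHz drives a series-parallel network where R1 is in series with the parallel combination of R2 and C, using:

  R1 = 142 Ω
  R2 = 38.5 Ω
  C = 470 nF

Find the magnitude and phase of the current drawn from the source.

Step 1 — Angular frequency: ω = 2π·f = 2π·1060 = 6660 rad/s.
Step 2 — Component impedances:
  R1: Z = R = 142 Ω
  R2: Z = R = 38.5 Ω
  C: Z = 1/(jωC) = -j/(ω·C) = 0 - j319.5 Ω
Step 3 — Parallel branch: R2 || C = 1/(1/R2 + 1/C) = 37.95 - j4.573 Ω.
Step 4 — Series with R1: Z_total = R1 + (R2 || C) = 179.9 - j4.573 Ω = 180∠-1.5° Ω.
Step 5 — Source phasor: V = 9.25∠63.1° V = 4.185 + j8.249 V.
Step 6 — Ohm's law: I = V / Z_total = (4.185 + j8.249) / (179.9 - j4.573) = 0.02208 + j0.0464 A.
Step 7 — Convert to polar: |I| = 0.05139 A, ∠I = 64.6°.

I = 0.05139∠64.6° A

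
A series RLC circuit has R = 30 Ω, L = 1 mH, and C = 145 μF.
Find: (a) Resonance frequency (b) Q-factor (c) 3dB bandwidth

Step 1 — Resonance condition Im(Z)=0 gives ω₀ = 1/√(LC).
Step 2 — ω₀ = 1/√(0.001·0.000145) = 2626 rad/s.
Step 3 — f₀ = ω₀/(2π) = 418 Hz.
Step 4 — Series Q: Q = ω₀L/R = 2626·0.001/30 = 0.08754.
Step 5 — 3dB bandwidth: Δω = ω₀/Q = 3e+04 rad/s; BW = Δω/(2π) = 4775 Hz.

(a) f₀ = 418 Hz  (b) Q = 0.08754  (c) BW = 4775 Hz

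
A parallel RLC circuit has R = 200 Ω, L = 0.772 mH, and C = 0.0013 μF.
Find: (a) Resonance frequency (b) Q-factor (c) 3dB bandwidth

Step 1 — Resonance: ω₀ = 1/√(LC) = 1/√(0.000772·1.3e-09) = 9.982e+05 rad/s.
Step 2 — f₀ = ω₀/(2π) = 1.589e+05 Hz.
Step 3 — Parallel Q: Q = R/(ω₀L) = 200/(9.982e+05·0.000772) = 0.2595.
Step 4 — Bandwidth: Δω = ω₀/Q = 3.846e+06 rad/s; BW = Δω/(2π) = 6.121e+05 Hz.

(a) f₀ = 1.589e+05 Hz  (b) Q = 0.2595  (c) BW = 6.121e+05 Hz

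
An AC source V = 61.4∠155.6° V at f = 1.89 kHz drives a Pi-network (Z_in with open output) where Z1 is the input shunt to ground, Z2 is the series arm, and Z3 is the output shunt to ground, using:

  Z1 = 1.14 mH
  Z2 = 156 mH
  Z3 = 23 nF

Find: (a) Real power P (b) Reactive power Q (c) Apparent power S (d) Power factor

Step 1 — Angular frequency: ω = 2π·f = 2π·1890 = 1.188e+04 rad/s.
Step 2 — Component impedances:
  Z1: Z = jωL = j·1.188e+04·0.00114 = 0 + j13.54 Ω
  Z2: Z = jωL = j·1.188e+04·0.156 = 0 + j1853 Ω
  Z3: Z = 1/(jωC) = -j/(ω·C) = 0 - j3661 Ω
Step 3 — With open output, the series arm Z2 and the output shunt Z3 appear in series to ground: Z2 + Z3 = 0 - j1809 Ω.
Step 4 — Parallel with input shunt Z1: Z_in = Z1 || (Z2 + Z3) = 0 + j13.64 Ω = 13.64∠90.0° Ω.
Step 5 — Source phasor: V = 61.4∠155.6° V = -55.92 + j25.36 V.
Step 6 — Current: I = V / Z = 1.86 + j4.099 A = 4.502∠65.6° A.
Step 7 — Complex power: S = V·I* = 0 + j276.4 VA.
Step 8 — Real power: P = Re(S) = 0 W.
Step 9 — Reactive power: Q = Im(S) = 276.4 VAR.
Step 10 — Apparent power: |S| = 276.4 VA.
Step 11 — Power factor: PF = P/|S| = 0 (lagging).

(a) P = 0 W  (b) Q = 276.4 VAR  (c) S = 276.4 VA  (d) PF = 0 (lagging)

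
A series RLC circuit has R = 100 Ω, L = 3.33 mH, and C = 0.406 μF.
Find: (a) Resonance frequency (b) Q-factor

Step 1 — Resonance condition Im(Z)=0 gives ω₀ = 1/√(LC).
Step 2 — ω₀ = 1/√(0.00333·4.06e-07) = 2.72e+04 rad/s.
Step 3 — f₀ = ω₀/(2π) = 4328 Hz.
Step 4 — Series Q: Q = ω₀L/R = 2.72e+04·0.00333/100 = 0.9056.

(a) f₀ = 4328 Hz  (b) Q = 0.9056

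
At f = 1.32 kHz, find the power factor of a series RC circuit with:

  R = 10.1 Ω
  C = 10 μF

Step 1 — Angular frequency: ω = 2π·f = 2π·1320 = 8294 rad/s.
Step 2 — Component impedances:
  R: Z = R = 10.1 Ω
  C: Z = 1/(jωC) = -j/(ω·C) = 0 - j12.06 Ω
Step 3 — Series combination: Z_total = R + C = 10.1 - j12.06 Ω = 15.73∠-50.0° Ω.
Step 4 — Power factor: PF = cos(φ) = Re(Z)/|Z| = 10.1/15.73 = 0.6421.
Step 5 — Type: Im(Z) = -12.06 ⇒ leading (phase φ = -50.0°).

PF = 0.6421 (leading, φ = -50.0°)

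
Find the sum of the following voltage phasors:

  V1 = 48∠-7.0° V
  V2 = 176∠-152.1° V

Step 1 — Convert each phasor to rectangular form:
  V1 = 48·(cos(-7.0°) + j·sin(-7.0°)) = 47.64 - j5.85 V
  V2 = 176·(cos(-152.1°) + j·sin(-152.1°)) = -155.5 - j82.36 V
Step 2 — Sum components: V_total = -107.9 - j88.21 V.
Step 3 — Convert to polar: |V_total| = 139.4 V, ∠V_total = -140.7°.

V_total = 139.4∠-140.7° V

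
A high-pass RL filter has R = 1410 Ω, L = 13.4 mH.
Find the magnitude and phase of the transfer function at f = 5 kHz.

Step 1 — Angular frequency: ω = 2π·5000 = 3.142e+04 rad/s.
Step 2 — Transfer function: H(jω) = jωL/(R + jωL).
Step 3 — Numerator jωL = j·421; denominator R + jωL = 1410 + j421.
Step 4 — H = 0.08184 + j0.2741.
Step 5 — Magnitude: |H| = 0.2861 (-10.9 dB); phase: φ = 73.4°.

|H| = 0.2861 (-10.9 dB), φ = 73.4°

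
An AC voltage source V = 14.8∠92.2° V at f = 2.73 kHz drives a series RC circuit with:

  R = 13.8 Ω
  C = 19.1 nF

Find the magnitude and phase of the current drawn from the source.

Step 1 — Angular frequency: ω = 2π·f = 2π·2730 = 1.715e+04 rad/s.
Step 2 — Component impedances:
  R: Z = R = 13.8 Ω
  C: Z = 1/(jωC) = -j/(ω·C) = 0 - j3052 Ω
Step 3 — Series combination: Z_total = R + C = 13.8 - j3052 Ω = 3052∠-89.7° Ω.
Step 4 — Source phasor: V = 14.8∠92.2° V = -0.5681 + j14.79 V.
Step 5 — Ohm's law: I = V / Z_total = (-0.5681 + j14.79) / (13.8 - j3052) = -0.004846 - j0.0001642 A.
Step 6 — Convert to polar: |I| = 0.004849 A, ∠I = -178.1°.

I = 0.004849∠-178.1° A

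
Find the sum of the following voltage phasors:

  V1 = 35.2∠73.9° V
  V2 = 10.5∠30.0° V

Step 1 — Convert each phasor to rectangular form:
  V1 = 35.2·(cos(73.9°) + j·sin(73.9°)) = 9.761 + j33.82 V
  V2 = 10.5·(cos(30.0°) + j·sin(30.0°)) = 9.093 + j5.25 V
Step 2 — Sum components: V_total = 18.85 + j39.07 V.
Step 3 — Convert to polar: |V_total| = 43.38 V, ∠V_total = 64.2°.

V_total = 43.38∠64.2° V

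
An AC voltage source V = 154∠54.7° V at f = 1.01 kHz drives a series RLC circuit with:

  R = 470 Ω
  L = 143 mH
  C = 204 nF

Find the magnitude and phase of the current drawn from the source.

Step 1 — Angular frequency: ω = 2π·f = 2π·1010 = 6346 rad/s.
Step 2 — Component impedances:
  R: Z = R = 470 Ω
  L: Z = jωL = j·6346·0.143 = 0 + j907.5 Ω
  C: Z = 1/(jωC) = -j/(ω·C) = 0 - j772.4 Ω
Step 3 — Series combination: Z_total = R + L + C = 470 + j135 Ω = 489∠16.0° Ω.
Step 4 — Source phasor: V = 154∠54.7° V = 88.99 + j125.7 V.
Step 5 — Ohm's law: I = V / Z_total = (88.99 + j125.7) / (470 + j135) = 0.2459 + j0.1968 A.
Step 6 — Convert to polar: |I| = 0.3149 A, ∠I = 38.7°.

I = 0.3149∠38.7° A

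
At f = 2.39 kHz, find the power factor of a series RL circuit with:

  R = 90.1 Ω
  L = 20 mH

Step 1 — Angular frequency: ω = 2π·f = 2π·2390 = 1.502e+04 rad/s.
Step 2 — Component impedances:
  R: Z = R = 90.1 Ω
  L: Z = jωL = j·1.502e+04·0.02 = 0 + j300.3 Ω
Step 3 — Series combination: Z_total = R + L = 90.1 + j300.3 Ω = 313.6∠73.3° Ω.
Step 4 — Power factor: PF = cos(φ) = Re(Z)/|Z| = 90.1/313.6 = 0.2873.
Step 5 — Type: Im(Z) = 300.3 ⇒ lagging (phase φ = 73.3°).

PF = 0.2873 (lagging, φ = 73.3°)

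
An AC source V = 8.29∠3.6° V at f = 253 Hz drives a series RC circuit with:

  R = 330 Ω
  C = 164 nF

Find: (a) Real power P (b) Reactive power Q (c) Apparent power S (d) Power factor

Step 1 — Angular frequency: ω = 2π·f = 2π·253 = 1590 rad/s.
Step 2 — Component impedances:
  R: Z = R = 330 Ω
  C: Z = 1/(jωC) = -j/(ω·C) = 0 - j3836 Ω
Step 3 — Series combination: Z_total = R + C = 330 - j3836 Ω = 3850∠-85.1° Ω.
Step 4 — Source phasor: V = 8.29∠3.6° V = 8.274 + j0.5205 V.
Step 5 — Current: I = V / Z = 4.95e-05 + j0.002153 A = 0.002153∠88.7° A.
Step 6 — Complex power: S = V·I* = 0.00153 - j0.01778 VA.
Step 7 — Real power: P = Re(S) = 0.00153 W.
Step 8 — Reactive power: Q = Im(S) = -0.01778 VAR.
Step 9 — Apparent power: |S| = 0.01785 VA.
Step 10 — Power factor: PF = P/|S| = 0.08572 (leading).

(a) P = 0.00153 W  (b) Q = -0.01778 VAR  (c) S = 0.01785 VA  (d) PF = 0.08572 (leading)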